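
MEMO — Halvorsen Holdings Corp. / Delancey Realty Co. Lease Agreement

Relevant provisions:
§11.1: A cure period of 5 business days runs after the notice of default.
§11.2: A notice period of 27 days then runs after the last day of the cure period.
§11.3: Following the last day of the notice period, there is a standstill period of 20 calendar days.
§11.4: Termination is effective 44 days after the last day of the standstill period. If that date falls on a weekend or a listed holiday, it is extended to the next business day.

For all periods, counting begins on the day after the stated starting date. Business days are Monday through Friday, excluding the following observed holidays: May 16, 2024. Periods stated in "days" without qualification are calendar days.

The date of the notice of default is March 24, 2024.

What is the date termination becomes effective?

From Sunday, March 24, 2024, 5 business days (Mar 25, Mar 26, Mar 27, Mar 28, Mar 29, skipping weekends) brings us to Friday, March 29, 2024, which is the last day of the cure period.
Adding 27 calendar days to March 29, 2024 gives April 25, 2024, which is the last day of the notice period.
The last day of the standstill period: April 25, 2024 + 20 days = May 15, 2024.
The date termination becomes effective: May 15, 2024 + 44 days = June 28, 2024. June 28, 2024 is a Friday and is not a listed holiday, so no roll-forward applies.

June 28, 2024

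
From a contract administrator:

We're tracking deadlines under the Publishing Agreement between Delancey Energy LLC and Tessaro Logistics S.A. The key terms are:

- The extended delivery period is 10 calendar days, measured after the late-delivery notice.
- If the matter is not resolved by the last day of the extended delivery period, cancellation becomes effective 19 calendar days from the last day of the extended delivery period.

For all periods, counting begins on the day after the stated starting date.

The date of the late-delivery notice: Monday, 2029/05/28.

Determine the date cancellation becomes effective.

Adding 10 calendar days to 2029/05/28 gives 2029/06/07, which is the last day of the extended delivery period.
Adding 19 calendar days to 2029/06/07 gives 2029/06/26, which is the date cancellation becomes effective.

2029/06/26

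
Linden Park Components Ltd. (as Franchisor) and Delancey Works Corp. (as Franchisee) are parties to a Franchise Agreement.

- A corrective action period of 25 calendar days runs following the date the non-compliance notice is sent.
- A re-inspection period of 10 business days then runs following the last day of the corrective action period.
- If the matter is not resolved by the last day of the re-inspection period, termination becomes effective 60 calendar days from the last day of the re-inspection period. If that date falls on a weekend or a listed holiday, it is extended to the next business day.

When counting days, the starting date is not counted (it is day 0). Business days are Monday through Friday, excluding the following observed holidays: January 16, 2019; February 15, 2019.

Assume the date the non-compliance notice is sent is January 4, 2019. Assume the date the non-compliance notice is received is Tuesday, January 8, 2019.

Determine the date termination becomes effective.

April 15, 2019

The last day of the corrective action period: January 4, 2019 + 25 days = January 29, 2019.
The last day of the re-inspection period: counting 10 business days from Tuesday, January 29, 2019 (Jan 30, Jan 31, Feb 1, Feb 4, Feb 5, Feb 6, Feb 7, Feb 8, Feb 11, Feb 12, skipping weekends) reaches Tuesday, February 12, 2019.
The date termination becomes effective: February 12, 2019 + 60 days = April 13, 2019. That falls on a Saturday, so it rolls to the next business day, Monday, April 15, 2019.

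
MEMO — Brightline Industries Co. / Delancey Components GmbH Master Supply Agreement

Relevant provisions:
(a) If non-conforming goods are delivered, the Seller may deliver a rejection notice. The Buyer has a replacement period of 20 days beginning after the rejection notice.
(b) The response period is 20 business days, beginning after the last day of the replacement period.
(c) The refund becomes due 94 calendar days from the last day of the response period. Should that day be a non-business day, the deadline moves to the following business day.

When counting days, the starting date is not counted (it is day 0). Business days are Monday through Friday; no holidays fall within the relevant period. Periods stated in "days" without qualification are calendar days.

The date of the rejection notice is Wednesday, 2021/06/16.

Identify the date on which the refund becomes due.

2021/11/05

The last day of the replacement period: 2021/06/16 + 20 days = 2021/07/06.
The last day of the response period: 20 business days after Tuesday, 2021/07/06, skipping weekends — Jul 7, Jul 8, Jul 9, Jul 12, …, Jul 30, Aug 2, Aug 3 — lands on Tuesday, 2021/08/03.
The date on which the refund becomes due: 2021/08/03 + 94 days = 2021/11/05. 2021/11/05 is a Friday, so no roll-forward applies.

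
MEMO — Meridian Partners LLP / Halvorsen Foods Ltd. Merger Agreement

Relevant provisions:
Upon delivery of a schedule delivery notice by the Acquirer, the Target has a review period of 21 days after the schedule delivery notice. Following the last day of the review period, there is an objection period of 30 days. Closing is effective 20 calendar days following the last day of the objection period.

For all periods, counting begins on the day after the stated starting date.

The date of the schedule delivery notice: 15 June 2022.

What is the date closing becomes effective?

25 August 2022

The last day of the review period: 15 June 2022 + 21 days = 6 July 2022.
The last day of the objection period: 6 July 2022 + 30 days = 5 August 2022.
The date closing becomes effective: 20 calendar days after 5 August 2022 is 25 August 2022.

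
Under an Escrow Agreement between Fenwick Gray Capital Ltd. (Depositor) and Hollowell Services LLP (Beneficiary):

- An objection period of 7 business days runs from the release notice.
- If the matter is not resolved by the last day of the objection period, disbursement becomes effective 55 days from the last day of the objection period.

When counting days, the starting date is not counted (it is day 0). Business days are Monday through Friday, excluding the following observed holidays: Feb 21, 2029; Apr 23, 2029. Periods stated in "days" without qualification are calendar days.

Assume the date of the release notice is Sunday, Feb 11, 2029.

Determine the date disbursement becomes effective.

From Sunday, Feb 11, 2029, 7 business days (Feb 12, Feb 13, Feb 14, Feb 15, Feb 16, Feb 19, Feb 20, skipping weekends) brings us to Tuesday, Feb 20, 2029, which is the last day of the objection period.
The date disbursement becomes effective: 55 calendar days after Feb 20, 2029 is Apr 16, 2029.

Apr 16, 2029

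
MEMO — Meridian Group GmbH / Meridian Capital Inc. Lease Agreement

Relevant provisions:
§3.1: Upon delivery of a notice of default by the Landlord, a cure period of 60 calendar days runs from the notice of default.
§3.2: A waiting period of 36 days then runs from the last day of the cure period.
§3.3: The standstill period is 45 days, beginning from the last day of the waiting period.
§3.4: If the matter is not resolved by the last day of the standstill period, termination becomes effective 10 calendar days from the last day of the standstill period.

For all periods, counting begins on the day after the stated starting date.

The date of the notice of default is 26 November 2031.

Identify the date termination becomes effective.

25 April 2032

The last day of the cure period: 60 calendar days after 26 November 2031 is 25 January 2032.
The last day of the waiting period: 36 calendar days after 25 January 2032 is 1 March 2032.
Adding 45 calendar days to 1 March 2032 gives 15 April 2032, which is the last day of the standstill period.
Adding 10 calendar days to 15 April 2032 gives 25 April 2032, which is the date termination becomes effective.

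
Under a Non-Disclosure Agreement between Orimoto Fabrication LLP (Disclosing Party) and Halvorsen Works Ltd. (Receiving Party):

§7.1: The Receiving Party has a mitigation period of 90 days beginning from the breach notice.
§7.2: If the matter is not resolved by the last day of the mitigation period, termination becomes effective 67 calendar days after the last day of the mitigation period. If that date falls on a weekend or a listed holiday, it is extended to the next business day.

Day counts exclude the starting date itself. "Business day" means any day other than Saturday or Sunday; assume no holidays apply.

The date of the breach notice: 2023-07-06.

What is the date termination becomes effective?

The last day of the mitigation period: 90 calendar days after 2023-07-06 is 2023-10-04.
The date termination becomes effective: 2023-10-04 + 67 days = 2023-12-10. That falls on a Sunday, so it rolls to the next business day, Monday, 2023-12-11.

2023-12-11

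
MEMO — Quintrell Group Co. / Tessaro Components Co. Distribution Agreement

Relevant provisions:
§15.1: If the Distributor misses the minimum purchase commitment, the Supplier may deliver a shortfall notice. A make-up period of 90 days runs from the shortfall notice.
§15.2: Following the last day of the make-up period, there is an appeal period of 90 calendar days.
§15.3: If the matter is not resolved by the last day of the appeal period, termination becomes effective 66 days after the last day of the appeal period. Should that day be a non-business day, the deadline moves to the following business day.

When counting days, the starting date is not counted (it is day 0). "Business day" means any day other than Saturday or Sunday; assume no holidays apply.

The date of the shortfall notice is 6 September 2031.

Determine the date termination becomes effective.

10 May 2032

The last day of the make-up period: 6 September 2031 + 90 days = 5 December 2031.
Adding 90 calendar days to 5 December 2031 gives 4 March 2032, which is the last day of the appeal period.
The date termination becomes effective: 66 calendar days after 4 March 2032 is 9 May 2032. That falls on a Sunday, so it rolls to the next business day, Monday, 10 May 2032.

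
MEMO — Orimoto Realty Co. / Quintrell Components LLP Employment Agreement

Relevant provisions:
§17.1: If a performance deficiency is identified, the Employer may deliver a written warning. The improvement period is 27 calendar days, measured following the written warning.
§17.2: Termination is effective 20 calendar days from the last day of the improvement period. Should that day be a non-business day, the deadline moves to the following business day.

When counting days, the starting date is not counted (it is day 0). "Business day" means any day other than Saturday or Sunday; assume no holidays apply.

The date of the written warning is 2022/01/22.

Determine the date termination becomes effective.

The last day of the improvement period: 27 calendar days after 2022/01/22 is 2022/02/18.
The date termination becomes effective: 20 calendar days after 2022/02/18 is 2022/03/10. 2022/03/10 is a Thursday, so no roll-forward applies.

2022/03/10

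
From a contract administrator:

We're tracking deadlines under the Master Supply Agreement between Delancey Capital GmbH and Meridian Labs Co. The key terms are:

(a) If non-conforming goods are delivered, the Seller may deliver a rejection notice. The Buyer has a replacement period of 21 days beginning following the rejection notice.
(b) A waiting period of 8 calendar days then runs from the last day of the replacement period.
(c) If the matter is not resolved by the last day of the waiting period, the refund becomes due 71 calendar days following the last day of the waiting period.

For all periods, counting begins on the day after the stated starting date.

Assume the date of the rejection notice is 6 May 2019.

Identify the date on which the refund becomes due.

14 August 2019

The last day of the replacement period: 21 calendar days after 6 May 2019 is 27 May 2019.
The last day of the waiting period: 8 calendar days after 27 May 2019 is 4 June 2019.
The date on which the refund becomes due: 71 calendar days after 4 June 2019 is 14 August 2019.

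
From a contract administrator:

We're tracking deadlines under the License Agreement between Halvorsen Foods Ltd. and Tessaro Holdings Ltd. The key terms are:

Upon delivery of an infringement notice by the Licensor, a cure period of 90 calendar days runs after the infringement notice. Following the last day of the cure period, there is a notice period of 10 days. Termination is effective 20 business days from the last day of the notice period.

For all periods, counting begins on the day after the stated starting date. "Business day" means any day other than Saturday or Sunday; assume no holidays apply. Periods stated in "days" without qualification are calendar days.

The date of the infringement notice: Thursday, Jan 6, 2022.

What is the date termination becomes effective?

May 13, 2022

The last day of the cure period: 90 calendar days after Jan 6, 2022 is Apr 6, 2022.
The last day of the notice period: Apr 6, 2022 + 10 days = Apr 16, 2022.
The date termination becomes effective: 20 business days after Saturday, Apr 16, 2022, skipping weekends — Apr 18, Apr 19, Apr 20, Apr 21, …, May 11, May 12, May 13 — lands on Friday, May 13, 2022.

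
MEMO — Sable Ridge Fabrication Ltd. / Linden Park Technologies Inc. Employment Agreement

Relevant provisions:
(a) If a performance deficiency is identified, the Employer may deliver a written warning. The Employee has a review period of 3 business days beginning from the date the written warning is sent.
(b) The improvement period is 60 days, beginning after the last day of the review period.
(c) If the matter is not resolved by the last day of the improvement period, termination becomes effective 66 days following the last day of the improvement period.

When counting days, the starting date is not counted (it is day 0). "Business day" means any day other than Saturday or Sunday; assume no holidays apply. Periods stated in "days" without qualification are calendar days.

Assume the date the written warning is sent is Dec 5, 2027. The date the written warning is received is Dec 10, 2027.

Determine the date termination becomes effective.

Apr 12, 2028

The last day of the review period: counting 3 business days from Sunday, Dec 5, 2027 (Dec 6, Dec 7, Dec 8, skipping weekends) reaches Wednesday, Dec 8, 2027.
Adding 60 calendar days to Dec 8, 2027 gives Feb 6, 2028, which is the last day of the improvement period.
Adding 66 calendar days to Feb 6, 2028 gives Apr 12, 2028, which is the date termination becomes effective.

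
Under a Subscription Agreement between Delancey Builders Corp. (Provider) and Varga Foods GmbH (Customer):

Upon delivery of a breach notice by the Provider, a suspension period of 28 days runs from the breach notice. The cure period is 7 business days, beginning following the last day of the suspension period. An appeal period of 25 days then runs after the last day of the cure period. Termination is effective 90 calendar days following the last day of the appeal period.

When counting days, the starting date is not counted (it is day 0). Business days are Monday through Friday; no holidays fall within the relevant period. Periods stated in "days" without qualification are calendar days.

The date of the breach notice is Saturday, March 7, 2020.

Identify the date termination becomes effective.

The last day of the suspension period: 28 calendar days after March 7, 2020 is April 4, 2020.
From Saturday, April 4, 2020, 7 business days (Apr 6, Apr 7, Apr 8, Apr 9, Apr 10, Apr 13, Apr 14, skipping weekends) brings us to Tuesday, April 14, 2020, which is the last day of the cure period.
The last day of the appeal period: April 14, 2020 + 25 days = May 9, 2020.
The date termination becomes effective: 90 calendar days after May 9, 2020 is August 7, 2020.

August 7, 2020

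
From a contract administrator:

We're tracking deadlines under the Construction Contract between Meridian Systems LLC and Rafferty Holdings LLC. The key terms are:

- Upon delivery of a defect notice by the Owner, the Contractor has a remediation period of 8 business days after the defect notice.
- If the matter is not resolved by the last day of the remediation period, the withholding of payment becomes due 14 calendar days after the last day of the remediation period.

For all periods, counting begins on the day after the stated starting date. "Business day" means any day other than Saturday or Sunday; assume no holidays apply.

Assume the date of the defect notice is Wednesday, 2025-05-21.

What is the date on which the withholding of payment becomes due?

From Wednesday, 2025-05-21, 8 business days (May 22, May 23, May 26, May 27, May 28, May 29, May 30, Jun 2, skipping weekends) brings us to Monday, 2025-06-02, which is the last day of the remediation period.
The date on which the withholding of payment becomes due: 14 calendar days after 2025-06-02 is 2025-06-16.

2025-06-16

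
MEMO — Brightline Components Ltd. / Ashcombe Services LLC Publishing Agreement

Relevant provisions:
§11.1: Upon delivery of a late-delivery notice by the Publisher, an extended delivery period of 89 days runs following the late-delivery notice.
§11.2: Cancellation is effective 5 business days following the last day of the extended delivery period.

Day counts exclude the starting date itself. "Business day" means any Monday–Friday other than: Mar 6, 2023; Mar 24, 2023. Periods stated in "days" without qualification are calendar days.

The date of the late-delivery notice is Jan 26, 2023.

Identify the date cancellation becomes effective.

Adding 89 calendar days to Jan 26, 2023 gives Apr 25, 2023, which is the last day of the extended delivery period.
The date cancellation becomes effective: 5 business days after Tuesday, Apr 25, 2023, skipping weekends — Apr 26, Apr 27, Apr 28, May 1, May 2 — lands on Tuesday, May 2, 2023.

May 2, 2023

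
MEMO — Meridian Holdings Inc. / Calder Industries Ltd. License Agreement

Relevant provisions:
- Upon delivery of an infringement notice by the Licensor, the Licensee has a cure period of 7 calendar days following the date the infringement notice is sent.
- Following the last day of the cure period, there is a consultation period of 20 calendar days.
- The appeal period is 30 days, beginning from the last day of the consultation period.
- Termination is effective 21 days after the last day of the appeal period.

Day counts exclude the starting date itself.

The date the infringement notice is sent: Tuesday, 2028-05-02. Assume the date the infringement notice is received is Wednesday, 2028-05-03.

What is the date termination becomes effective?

The last day of the cure period: 2028-05-02 + 7 days = 2028-05-09.
The last day of the consultation period: 20 calendar days after 2028-05-09 is 2028-05-29.
The last day of the appeal period: 30 calendar days after 2028-05-29 is 2028-06-28.
The date termination becomes effective: 21 calendar days after 2028-06-28 is 2028-07-19.

2028-07-19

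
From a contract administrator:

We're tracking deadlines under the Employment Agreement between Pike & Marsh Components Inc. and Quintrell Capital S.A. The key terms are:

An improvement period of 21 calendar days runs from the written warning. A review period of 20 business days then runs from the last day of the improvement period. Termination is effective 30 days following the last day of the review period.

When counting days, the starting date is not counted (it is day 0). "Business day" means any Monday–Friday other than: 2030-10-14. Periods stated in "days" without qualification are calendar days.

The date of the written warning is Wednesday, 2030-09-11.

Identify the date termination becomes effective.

Adding 21 calendar days to 2030-09-11 gives 2030-10-02, which is the last day of the improvement period.
From Wednesday, 2030-10-02, 20 business days (Oct 3, Oct 4, Oct 7, Oct 8, …, Oct 29, Oct 30, Oct 31, skipping weekends and the listed holiday on Oct 14) brings us to Thursday, 2030-10-31, which is the last day of the review period.
The date termination becomes effective: 30 calendar days after 2030-10-31 is 2030-11-30.

2030-11-30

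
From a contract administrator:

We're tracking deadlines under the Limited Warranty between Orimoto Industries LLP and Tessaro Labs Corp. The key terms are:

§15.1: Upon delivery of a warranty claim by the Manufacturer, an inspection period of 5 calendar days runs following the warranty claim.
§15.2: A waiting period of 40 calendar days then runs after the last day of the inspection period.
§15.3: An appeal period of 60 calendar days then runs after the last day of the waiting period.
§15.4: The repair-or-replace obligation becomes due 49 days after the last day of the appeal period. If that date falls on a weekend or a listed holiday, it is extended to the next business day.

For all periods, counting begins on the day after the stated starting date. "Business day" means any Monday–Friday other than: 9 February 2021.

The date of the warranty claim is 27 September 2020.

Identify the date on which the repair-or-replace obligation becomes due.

The last day of the inspection period: 5 calendar days after 27 September 2020 is 2 October 2020.
Adding 40 calendar days to 2 October 2020 gives 11 November 2020, which is the last day of the waiting period.
The last day of the appeal period: 60 calendar days after 11 November 2020 is 10 January 2021.
The date on which the repair-or-replace obligation becomes due: 10 January 2021 + 49 days = 28 February 2021. That falls on a Sunday, so it rolls to the next business day, Monday, 1 March 2021.

1 March 2021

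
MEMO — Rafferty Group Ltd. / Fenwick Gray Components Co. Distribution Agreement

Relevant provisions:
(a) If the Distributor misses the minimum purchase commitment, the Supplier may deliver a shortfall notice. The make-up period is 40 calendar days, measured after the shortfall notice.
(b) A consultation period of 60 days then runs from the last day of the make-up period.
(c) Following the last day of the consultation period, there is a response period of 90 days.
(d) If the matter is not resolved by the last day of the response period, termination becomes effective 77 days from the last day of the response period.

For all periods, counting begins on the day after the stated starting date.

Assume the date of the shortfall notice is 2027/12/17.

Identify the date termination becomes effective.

The last day of the make-up period: 2027/12/17 + 40 days = 2028/01/26.
Adding 60 calendar days to 2028/01/26 gives 2028/03/26, which is the last day of the consultation period.
The last day of the response period: 2028/03/26 + 90 days = 2028/06/24.
Adding 77 calendar days to 2028/06/24 gives 2028/09/09, which is the date termination becomes effective.

2028/09/09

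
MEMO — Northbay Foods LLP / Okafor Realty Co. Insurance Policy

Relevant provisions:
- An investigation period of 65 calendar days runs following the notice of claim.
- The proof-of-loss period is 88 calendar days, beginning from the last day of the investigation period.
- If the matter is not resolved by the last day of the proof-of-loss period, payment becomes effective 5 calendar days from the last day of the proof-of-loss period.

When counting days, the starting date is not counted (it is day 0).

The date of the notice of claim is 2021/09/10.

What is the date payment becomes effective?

Adding 65 calendar days to 2021/09/10 gives 2021/11/14, which is the last day of the investigation period.
The last day of the proof-of-loss period: 88 calendar days after 2021/11/14 is 2022/02/10.
The date payment becomes effective: 5 calendar days after 2022/02/10 is 2022/02/15.

2022/02/15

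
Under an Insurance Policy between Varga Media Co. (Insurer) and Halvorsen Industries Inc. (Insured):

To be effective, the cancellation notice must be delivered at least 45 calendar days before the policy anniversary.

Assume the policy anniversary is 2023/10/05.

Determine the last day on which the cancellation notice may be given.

2023/08/21

2023/10/05 minus 45 days is 2023/08/21.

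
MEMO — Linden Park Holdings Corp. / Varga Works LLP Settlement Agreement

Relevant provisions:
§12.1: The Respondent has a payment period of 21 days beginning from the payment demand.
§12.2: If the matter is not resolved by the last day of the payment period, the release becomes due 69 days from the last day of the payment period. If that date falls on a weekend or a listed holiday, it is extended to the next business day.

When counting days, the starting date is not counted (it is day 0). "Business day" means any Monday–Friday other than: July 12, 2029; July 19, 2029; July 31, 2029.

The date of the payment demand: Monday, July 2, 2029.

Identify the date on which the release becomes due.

October 1, 2029

Adding 21 calendar days to July 2, 2029 gives July 23, 2029, which is the last day of the payment period.
The date on which the release becomes due: 69 calendar days after July 23, 2029 is September 30, 2029. That falls on a Sunday, so it rolls to the next business day, Monday, October 1, 2029.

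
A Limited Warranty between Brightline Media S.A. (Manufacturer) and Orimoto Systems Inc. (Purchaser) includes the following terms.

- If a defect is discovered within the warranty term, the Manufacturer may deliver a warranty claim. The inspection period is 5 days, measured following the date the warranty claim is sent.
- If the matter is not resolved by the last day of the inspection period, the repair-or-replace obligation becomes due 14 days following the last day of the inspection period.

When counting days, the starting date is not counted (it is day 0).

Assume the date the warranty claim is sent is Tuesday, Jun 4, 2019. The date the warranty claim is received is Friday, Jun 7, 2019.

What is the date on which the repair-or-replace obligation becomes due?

Jun 23, 2019

The last day of the inspection period: 5 calendar days after Jun 4, 2019 is Jun 9, 2019.
The date on which the repair-or-replace obligation becomes due: Jun 9, 2019 + 14 days = Jun 23, 2019.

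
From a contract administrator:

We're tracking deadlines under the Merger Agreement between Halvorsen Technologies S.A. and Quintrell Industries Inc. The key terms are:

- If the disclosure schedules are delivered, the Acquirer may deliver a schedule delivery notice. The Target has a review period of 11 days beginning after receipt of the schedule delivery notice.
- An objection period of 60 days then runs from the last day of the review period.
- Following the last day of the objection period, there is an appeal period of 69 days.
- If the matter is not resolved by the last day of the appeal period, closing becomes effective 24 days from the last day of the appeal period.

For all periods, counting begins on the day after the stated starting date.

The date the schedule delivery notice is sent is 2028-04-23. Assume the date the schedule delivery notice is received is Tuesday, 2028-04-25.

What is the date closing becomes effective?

Adding 11 calendar days to 2028-04-25 gives 2028-05-06, which is the last day of the review period.
The last day of the objection period: 60 calendar days after 2028-05-06 is 2028-07-05.
The last day of the appeal period: 69 calendar days after 2028-07-05 is 2028-09-12.
The date closing becomes effective: 24 calendar days after 2028-09-12 is 2028-10-06.

2028-10-06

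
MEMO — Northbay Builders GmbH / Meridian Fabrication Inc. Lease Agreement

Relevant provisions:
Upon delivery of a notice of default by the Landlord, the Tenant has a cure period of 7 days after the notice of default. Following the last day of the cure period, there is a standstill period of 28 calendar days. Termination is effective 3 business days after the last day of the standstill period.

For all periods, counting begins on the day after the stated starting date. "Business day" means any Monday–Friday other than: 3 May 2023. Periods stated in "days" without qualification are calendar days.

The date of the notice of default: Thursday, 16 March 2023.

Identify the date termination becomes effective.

25 April 2023

The last day of the cure period: 16 March 2023 + 7 days = 23 March 2023.
The last day of the standstill period: 23 March 2023 + 28 days = 20 April 2023.
From Thursday, 20 April 2023, 3 business days (Apr 21, Apr 24, Apr 25, skipping weekends) brings us to Tuesday, 25 April 2023, which is the date termination becomes effective.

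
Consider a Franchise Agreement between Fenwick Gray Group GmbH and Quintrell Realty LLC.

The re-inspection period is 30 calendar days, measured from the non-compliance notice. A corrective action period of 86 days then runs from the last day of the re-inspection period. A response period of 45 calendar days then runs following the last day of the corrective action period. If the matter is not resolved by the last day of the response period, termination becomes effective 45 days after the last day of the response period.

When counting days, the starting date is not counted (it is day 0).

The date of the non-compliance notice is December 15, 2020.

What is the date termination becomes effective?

July 9, 2021

Adding 30 calendar days to December 15, 2020 gives January 14, 2021, which is the last day of the re-inspection period.
The last day of the corrective action period: January 14, 2021 + 86 days = April 10, 2021.
Adding 45 calendar days to April 10, 2021 gives May 25, 2021, which is the last day of the response period.
The date termination becomes effective: 45 calendar days after May 25, 2021 is July 9, 2021.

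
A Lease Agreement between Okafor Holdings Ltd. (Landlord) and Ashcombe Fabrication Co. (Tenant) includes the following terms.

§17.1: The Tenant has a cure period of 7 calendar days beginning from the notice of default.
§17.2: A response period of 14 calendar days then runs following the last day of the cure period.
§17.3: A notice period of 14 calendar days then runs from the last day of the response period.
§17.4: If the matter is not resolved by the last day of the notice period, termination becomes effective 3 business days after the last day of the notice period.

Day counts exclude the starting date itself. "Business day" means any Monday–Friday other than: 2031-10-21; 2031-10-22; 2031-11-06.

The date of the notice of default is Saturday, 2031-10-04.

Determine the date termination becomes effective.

2031-11-12

Adding 7 calendar days to 2031-10-04 gives 2031-10-11, which is the last day of the cure period.
The last day of the response period: 2031-10-11 + 14 days = 2031-10-25.
The last day of the notice period: 2031-10-25 + 14 days = 2031-11-08.
From Saturday, 2031-11-08, 3 business days (Nov 10, Nov 11, Nov 12, skipping weekends) brings us to Wednesday, 2031-11-12, which is the date termination becomes effective.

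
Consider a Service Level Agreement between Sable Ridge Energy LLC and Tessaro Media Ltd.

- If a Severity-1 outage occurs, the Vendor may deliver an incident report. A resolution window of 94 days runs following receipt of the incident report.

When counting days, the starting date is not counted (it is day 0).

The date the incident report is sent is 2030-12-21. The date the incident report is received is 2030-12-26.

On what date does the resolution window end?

Adding 94 calendar days to 2030-12-26 gives 2031-03-30, which is the last day of the resolution window.

2031-03-30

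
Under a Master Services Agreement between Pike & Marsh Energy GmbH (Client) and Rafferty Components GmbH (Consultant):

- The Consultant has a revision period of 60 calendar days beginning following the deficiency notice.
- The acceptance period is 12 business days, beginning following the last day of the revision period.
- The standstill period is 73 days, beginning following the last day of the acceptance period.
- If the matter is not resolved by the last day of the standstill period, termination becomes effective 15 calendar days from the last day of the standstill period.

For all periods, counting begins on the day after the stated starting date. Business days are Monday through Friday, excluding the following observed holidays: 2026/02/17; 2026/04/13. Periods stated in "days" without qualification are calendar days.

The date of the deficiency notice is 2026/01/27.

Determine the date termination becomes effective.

2026/07/12

Adding 60 calendar days to 2026/01/27 gives 2026/03/28, which is the last day of the revision period.
From Saturday, 2026/03/28, 12 business days (Mar 30, Mar 31, Apr 1, Apr 2, …, Apr 10, Apr 14, Apr 15, skipping weekends and the listed holiday on Apr 13) brings us to Wednesday, 2026/04/15, which is the last day of the acceptance period.
Adding 73 calendar days to 2026/04/15 gives 2026/06/27, which is the last day of the standstill period.
Adding 15 calendar days to 2026/06/27 gives 2026/07/12, which is the date termination becomes effective.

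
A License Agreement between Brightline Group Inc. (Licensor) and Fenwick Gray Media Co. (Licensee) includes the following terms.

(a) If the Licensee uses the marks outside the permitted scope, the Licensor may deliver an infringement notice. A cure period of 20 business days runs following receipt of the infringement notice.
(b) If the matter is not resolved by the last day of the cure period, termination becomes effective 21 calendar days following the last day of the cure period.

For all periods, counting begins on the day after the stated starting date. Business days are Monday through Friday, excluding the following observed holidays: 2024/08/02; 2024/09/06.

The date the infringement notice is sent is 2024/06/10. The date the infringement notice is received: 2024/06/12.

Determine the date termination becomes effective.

2024/07/31

The last day of the cure period: counting 20 business days from Wednesday, 2024/06/12 (Jun 13, Jun 14, Jun 17, Jun 18, …, Jul 8, Jul 9, Jul 10, skipping weekends) reaches Wednesday, 2024/07/10.
The date termination becomes effective: 2024/07/10 + 21 days = 2024/07/31.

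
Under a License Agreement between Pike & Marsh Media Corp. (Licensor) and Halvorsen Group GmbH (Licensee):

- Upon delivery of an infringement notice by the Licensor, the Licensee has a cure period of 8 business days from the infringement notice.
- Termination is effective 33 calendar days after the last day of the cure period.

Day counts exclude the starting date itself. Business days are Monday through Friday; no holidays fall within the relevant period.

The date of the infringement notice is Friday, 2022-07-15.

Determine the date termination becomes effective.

The last day of the cure period: 8 business days after Friday, 2022-07-15, skipping weekends — Jul 18, Jul 19, Jul 20, Jul 21, Jul 22, Jul 25, Jul 26, Jul 27 — lands on Wednesday, 2022-07-27.
The date termination becomes effective: 33 calendar days after 2022-07-27 is 2022-08-29.

2022-08-29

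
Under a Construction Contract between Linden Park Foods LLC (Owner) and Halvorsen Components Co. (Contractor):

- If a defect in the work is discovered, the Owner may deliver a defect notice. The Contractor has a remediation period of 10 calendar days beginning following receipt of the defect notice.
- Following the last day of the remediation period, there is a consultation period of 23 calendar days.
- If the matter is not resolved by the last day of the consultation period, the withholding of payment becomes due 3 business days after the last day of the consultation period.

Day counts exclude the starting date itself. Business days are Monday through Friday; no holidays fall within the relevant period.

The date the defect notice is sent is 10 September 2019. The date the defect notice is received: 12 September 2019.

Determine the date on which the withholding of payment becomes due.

18 October 2019

Adding 10 calendar days to 12 September 2019 gives 22 September 2019, which is the last day of the remediation period.
Adding 23 calendar days to 22 September 2019 gives 15 October 2019, which is the last day of the consultation period.
The date on which the withholding of payment becomes due: 3 business days after Tuesday, 15 October 2019, skipping weekends — Oct 16, Oct 17, Oct 18 — lands on Friday, 18 October 2019.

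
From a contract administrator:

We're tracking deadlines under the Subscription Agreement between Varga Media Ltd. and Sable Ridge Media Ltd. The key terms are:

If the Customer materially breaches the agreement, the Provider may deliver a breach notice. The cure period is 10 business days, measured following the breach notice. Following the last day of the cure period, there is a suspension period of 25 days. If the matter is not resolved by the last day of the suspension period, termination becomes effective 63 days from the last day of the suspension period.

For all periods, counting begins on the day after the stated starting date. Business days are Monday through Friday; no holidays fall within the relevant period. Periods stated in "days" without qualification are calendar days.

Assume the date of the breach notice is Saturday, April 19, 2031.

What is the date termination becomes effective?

July 29, 2031

From Saturday, April 19, 2031, 10 business days (Apr 21, Apr 22, Apr 23, Apr 24, Apr 25, Apr 28, Apr 29, Apr 30, May 1, May 2, skipping weekends) brings us to Friday, May 2, 2031, which is the last day of the cure period.
Adding 25 calendar days to May 2, 2031 gives May 27, 2031, which is the last day of the suspension period.
The date termination becomes effective: 63 calendar days after May 27, 2031 is July 29, 2031.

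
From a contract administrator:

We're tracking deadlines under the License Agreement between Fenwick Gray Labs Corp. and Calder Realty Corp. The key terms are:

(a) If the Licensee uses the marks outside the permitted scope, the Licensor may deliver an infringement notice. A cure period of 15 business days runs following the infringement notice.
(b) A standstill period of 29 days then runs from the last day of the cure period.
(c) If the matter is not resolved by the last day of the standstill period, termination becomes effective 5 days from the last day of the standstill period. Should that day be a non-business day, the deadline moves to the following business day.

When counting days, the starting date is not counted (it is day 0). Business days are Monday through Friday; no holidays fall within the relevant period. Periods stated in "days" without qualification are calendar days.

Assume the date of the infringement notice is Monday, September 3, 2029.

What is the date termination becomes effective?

The last day of the cure period: 15 business days after Monday, September 3, 2029, skipping weekends — Sep 4, Sep 5, Sep 6, Sep 7, …, Sep 20, Sep 21, Sep 24 — lands on Monday, September 24, 2029.
The last day of the standstill period: September 24, 2029 + 29 days = October 23, 2029.
The date termination becomes effective: 5 calendar days after October 23, 2029 is October 28, 2029. That falls on a Sunday, so it rolls to the next business day, Monday, October 29, 2029.

October 29, 2029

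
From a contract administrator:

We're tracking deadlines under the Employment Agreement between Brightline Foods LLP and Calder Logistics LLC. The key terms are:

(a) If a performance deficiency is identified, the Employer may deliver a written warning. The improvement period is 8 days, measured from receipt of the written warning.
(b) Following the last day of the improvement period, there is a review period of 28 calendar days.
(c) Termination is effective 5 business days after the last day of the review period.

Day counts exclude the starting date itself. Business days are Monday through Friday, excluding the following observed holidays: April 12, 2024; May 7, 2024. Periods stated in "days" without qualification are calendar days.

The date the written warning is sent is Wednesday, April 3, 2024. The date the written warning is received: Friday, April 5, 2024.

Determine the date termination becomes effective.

The last day of the improvement period: April 5, 2024 + 8 days = April 13, 2024.
Adding 28 calendar days to April 13, 2024 gives May 11, 2024, which is the last day of the review period.
The date termination becomes effective: 5 business days after Saturday, May 11, 2024, skipping weekends — May 13, May 14, May 15, May 16, May 17 — lands on Friday, May 17, 2024.

May 17, 2024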